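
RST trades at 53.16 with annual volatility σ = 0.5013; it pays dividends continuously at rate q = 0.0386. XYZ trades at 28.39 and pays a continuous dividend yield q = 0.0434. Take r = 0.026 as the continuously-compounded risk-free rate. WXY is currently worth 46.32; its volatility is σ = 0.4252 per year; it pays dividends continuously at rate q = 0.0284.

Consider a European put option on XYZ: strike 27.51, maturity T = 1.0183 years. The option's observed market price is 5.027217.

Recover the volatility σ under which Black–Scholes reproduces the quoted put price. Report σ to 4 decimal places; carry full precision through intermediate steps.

At σ = 0.4846 the Black–Scholes value reproduces the quote:
σ√T = 0.4846·√1.0183 = 0.489014
d₁ = (ln(S/K) + (r−q+σ²/2)T) / (σ√T) = (ln(28.39/27.51) + (0.026−0.0434+0.4846²/2)·1.0183) / 0.489014 = (0.031487 + 0.101849) / 0.489014 = 0.272664
d₂ = d₁ − σ√T = 0.272664 − 0.489014 = -0.216350
e^{−rT} = 0.973872
e^{−qT} = 0.956768
N(−d₁) = 0.392556,  N(−d₂) = 0.585643
V = K·e^{−rT}·N(−d₂) − S·e^{−qT}·N(−d₁) = 15.690075 − 10.662857 = 5.027217 (the observed quote) — the price is monotone increasing in volatility, hence this σ is the only solution

sigma = 0.4846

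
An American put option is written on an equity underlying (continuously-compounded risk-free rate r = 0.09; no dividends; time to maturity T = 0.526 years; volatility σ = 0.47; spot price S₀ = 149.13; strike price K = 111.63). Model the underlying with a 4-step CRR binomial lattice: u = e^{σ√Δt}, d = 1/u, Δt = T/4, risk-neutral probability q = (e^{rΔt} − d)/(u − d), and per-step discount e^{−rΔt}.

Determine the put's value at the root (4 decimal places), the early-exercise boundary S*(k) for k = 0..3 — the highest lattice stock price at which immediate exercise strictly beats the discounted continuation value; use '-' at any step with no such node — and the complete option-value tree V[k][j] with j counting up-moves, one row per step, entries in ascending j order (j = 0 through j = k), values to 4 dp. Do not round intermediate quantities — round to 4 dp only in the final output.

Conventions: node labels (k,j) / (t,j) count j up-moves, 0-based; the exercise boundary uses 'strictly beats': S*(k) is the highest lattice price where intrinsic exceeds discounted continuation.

Δt=0.13150, u=1.18582, d=0.84330, q=0.49225, disc=e^(-rΔt)=0.98823
k=4 terminal: V=max(K-S,0) → 36.2098 5.5762 0.0000 0.0000 0.0000
k=3: j=0 S=89.4349 intr=22.1951 cont=20.8817 V=22.1951[EX]; j=1 S=125.7609 intr=0.0000 cont=2.7980 V=2.7980[hold]; j=2 S=176.8416 intr=0.0000 cont=0.0000 V=0.0000[hold]; j=3 S=248.6697 intr=0.0000 cont=0.0000 V=0.0000[hold]  S*(3)=89.4349
k=2: j=0 S=106.0538 intr=5.5762 cont=12.4980 V=12.4980[hold]; j=1 S=149.1300 intr=0.0000 cont=1.4040 V=1.4040[hold]; j=2 S=209.7025 intr=0.0000 cont=0.0000 V=0.0000[hold]  S*(2)=-
k=1: j=0 S=125.7609 intr=0.0000 cont=6.9542 V=6.9542[hold]; j=1 S=176.8416 intr=0.0000 cont=0.7045 V=0.7045[hold]  S*(1)=-
k=0: j=0 S=149.1300 intr=0.0000 cont=3.8321 V=3.8321[hold]  S*(0)=-

price = 3.8321
boundary = - - - 89.4349
tree:
3.8321
6.9542 0.7045
12.4980 1.4040 0.0000
22.1951 2.7980 0.0000 0.0000
36.2098 5.5762 0.0000 0.0000 0.0000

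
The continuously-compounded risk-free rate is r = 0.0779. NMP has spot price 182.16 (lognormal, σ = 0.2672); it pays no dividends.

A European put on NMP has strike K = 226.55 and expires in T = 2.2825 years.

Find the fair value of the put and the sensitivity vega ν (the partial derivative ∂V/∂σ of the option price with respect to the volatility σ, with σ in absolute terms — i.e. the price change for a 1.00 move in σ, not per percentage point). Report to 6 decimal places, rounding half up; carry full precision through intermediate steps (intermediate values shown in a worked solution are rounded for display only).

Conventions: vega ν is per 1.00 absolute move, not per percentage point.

σ√T = 0.2672·√2.2825 = 0.403684
d₁ = (ln(S/K) + (r+σ²/2)T) / (σ√T) = (ln(182.16/226.55) + (0.0779+0.2672²/2)·2.2825) / 0.403684 = (-0.218080 + 0.259287) / 0.403684 = 0.102077
d₂ = d₁ − σ√T = 0.102077 − 0.403684 = -0.301607
e^{−rT} = 0.837104
N(−d₁) = 0.459348,  N(−d₂) = 0.618524
Put price V = K·e^{−rT}·N(−d₂) − S·N(−d₁) = 117.300603 − 83.674769 = 33.625833
φ(d₁) = (1/√(2π))·e^{−d₁²/2} = 0.396869
ν = S·φ(d₁)·√T = 109.220925

price = 33.625833
ν = 109.220925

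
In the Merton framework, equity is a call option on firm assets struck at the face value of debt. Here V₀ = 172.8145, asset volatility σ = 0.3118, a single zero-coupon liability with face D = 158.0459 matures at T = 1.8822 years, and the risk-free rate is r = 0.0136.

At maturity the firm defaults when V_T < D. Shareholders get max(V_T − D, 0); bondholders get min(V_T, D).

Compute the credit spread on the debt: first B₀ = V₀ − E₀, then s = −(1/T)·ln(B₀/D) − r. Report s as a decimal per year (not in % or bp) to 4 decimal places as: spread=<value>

With assets at 172.8145 and a single debt payment of 158.0459 at 1.8822 years:
d₁ = [ln(V₀/D) + (r + σ²/2)T] / (σ√T)
   = [ln(172.8145/158.0459) + (0.0136 + 0.5·0.3118²)·1.8822] / (0.3118·√1.8822)
   = [0.089333 + 0.117091] / 0.427769 = 0.482560
d₂ = d₁ − σ√T = 0.482560 − 0.427769 = 0.054792
N(d₁) = 0.685296,  N(d₂) = 0.521848,  e^(−rT) = 0.974727
E₀ = V₀·N(d₁) − D·e^(−rT)·N(d₂)
   = 172.8145·0.685296 − 158.0459·0.974727·0.521848 = 38.037609
B₀ = V₀ − E₀ = 172.8145 − 38.037609 = 134.776891
spread = −(1/T)·ln(B₀/D) − r = −(1/1.8822)·ln(134.776891/158.0459) − 0.0136 = 0.07101627

spread=0.0710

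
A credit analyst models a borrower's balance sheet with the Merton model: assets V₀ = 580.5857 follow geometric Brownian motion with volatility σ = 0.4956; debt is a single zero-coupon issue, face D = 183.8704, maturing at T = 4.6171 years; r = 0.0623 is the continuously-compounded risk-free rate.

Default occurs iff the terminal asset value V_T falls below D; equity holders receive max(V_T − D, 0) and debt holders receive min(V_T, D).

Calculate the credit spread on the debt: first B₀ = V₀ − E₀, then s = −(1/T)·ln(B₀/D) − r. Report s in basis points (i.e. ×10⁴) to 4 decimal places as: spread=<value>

With assets at 580.5857 and a single debt payment of 183.8704 at 4.6171 years:
d₁ = [ln(V₀/D) + (r + σ²/2)T] / (σ√T)
   = [ln(580.5857/183.8704) + (0.0623 + 0.5·0.4956²)·4.6171] / (0.4956·√4.6171)
   = [1.149806 + 0.854670] / 1.064917 = 1.882283
d₂ = d₁ − σ√T = 1.882283 − 1.064917 = 0.817366
N(d₁) = 0.970101,  N(d₂) = 0.793140,  e^(−rT) = 0.750028
E₀ = V₀·N(d₁) − D·e^(−rT)·N(d₂)
   = 580.5857·0.970101 − 183.8704·0.750028·0.793140 = 453.846607
B₀ = V₀ − E₀ = 580.5857 − 453.846607 = 126.739093
spread = −(1/T)·ln(B₀/D) − r = −(1/4.6171)·ln(126.739093/183.8704) − 0.0623 = 0.01829184
in basis points: 0.01829184 × 10⁴ = 182.9184 bp

spread=182.9184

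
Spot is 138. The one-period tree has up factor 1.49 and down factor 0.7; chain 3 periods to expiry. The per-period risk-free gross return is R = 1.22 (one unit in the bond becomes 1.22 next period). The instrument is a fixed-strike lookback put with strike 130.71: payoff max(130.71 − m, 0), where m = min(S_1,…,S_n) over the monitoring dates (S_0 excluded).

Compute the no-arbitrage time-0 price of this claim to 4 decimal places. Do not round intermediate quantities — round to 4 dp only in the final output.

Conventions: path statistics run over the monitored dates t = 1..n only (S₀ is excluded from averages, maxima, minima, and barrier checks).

price = 9.9986

Risk-neutral up-probability p* = (R−d)/(u−d) = (1.22−0.7)/(1.49−0.7) = 0.6582; the claim prices as the p*-weighted sum of path payoffs discounted by R^3.
Enumerate all 2^3 = 8 price paths (U = up ×1.49, D = down ×0.7); each path with k up-moves has probability p*^k·(1−p*)^(3−k).
DDD: m=47.3340, payoff=83.3760, prob=0.039922
UDD: m=100.7538, payoff=29.9562, prob=0.076886
DUD: m=96.6000, payoff=34.1100, prob=0.076886
UUD: m=205.6200, payoff=0.0000, prob=0.148078
DDU: m=67.6200, payoff=63.0900, prob=0.076886
UDU: m=143.9340, payoff=0.0000, prob=0.148078
DUU: m=96.6000, payoff=34.1100, prob=0.148078
UUU: m=205.6200, payoff=0.0000, prob=0.285186
Price = Σ prob·payoff / R^3 = 18.156028 / 1.815848 = 9.9986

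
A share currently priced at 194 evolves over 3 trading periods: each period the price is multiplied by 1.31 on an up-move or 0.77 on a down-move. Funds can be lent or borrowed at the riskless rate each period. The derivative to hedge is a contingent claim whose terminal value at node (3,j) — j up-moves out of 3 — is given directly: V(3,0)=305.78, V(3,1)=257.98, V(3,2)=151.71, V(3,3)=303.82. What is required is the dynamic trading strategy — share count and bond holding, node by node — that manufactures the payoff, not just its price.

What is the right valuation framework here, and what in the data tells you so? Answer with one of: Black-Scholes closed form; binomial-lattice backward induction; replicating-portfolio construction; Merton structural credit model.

framework: replicating-portfolio construction

Key observation: the deliverable is the dynamic trading strategy on the 3-step tree (spot 194, moves 1.31 and 0.77), so the valuation must go through the node-by-node replicating-portfolio solve.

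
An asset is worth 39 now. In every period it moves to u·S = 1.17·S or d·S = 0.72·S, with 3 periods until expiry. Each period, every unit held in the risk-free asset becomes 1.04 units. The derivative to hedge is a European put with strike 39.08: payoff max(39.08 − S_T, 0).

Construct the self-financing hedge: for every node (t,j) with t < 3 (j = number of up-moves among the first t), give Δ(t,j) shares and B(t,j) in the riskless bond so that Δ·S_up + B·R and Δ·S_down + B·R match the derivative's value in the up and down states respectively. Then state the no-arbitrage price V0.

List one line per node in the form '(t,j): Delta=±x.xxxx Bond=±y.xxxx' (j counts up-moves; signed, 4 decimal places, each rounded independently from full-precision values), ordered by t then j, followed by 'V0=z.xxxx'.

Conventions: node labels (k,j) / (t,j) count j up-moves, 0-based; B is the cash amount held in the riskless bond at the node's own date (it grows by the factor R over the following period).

Since d<R<u, set p* = (R−d)/(u−d) = 0.7111; price each node as the discounted p*-expectation of its children.
Terminal payoffs: V(3,0)=24.5233, V(3,1)=15.4254, V(3,2)=0.6413, V(3,3)=0.0000
(2,0): S=20.2176. Δ = (V_up−V_dn)/(S_up−S_dn) = (15.4254−24.5233)/(23.6546−14.5567) = -1.0000. V = [p*·15.4254 + (1−p*)·24.5233]/1.04 = 17.3593. B = V − Δ·S = 37.5769.
(2,1): S=32.8536. Δ = (V_up−V_dn)/(S_up−S_dn) = (0.6413−15.4254)/(38.4387−23.6546) = -1.0000. V = [p*·0.6413 + (1−p*)·15.4254]/1.04 = 4.7233. B = V − Δ·S = 37.5769.
(2,2): S=53.3871. Δ = (V_up−V_dn)/(S_up−S_dn) = (0.0000−0.6413)/(62.4629−38.4387) = -0.0267. V = [p*·0.0000 + (1−p*)·0.6413]/1.04 = 0.1781. B = V − Δ·S = 1.6032.
(1,0): S=28.0800. Δ = (V_up−V_dn)/(S_up−S_dn) = (4.7233−17.3593)/(32.8536−20.2176) = -1.0000. V = [p*·4.7233 + (1−p*)·17.3593]/1.04 = 8.0517. B = V − Δ·S = 36.1317.
(1,1): S=45.6300. Δ = (V_up−V_dn)/(S_up−S_dn) = (0.1781−4.7233)/(53.3871−32.8536) = -0.2214. V = [p*·0.1781 + (1−p*)·4.7233]/1.04 = 1.4338. B = V − Δ·S = 11.5343.
(0,0): S=39.0000. Δ = (V_up−V_dn)/(S_up−S_dn) = (1.4338−8.0517)/(45.6300−28.0800) = -0.3771. V = [p*·1.4338 + (1−p*)·8.0517]/1.04 = 3.2170. B = V − Δ·S = 17.9232.
As a check, the time-0 holding Δ(0,0)·S0 + B(0,0) comes to 3.2170 — exactly V0.

(0,0): Delta=-0.3771 Bond=17.9232
(1,0): Delta=-1.0000 Bond=36.1317
(1,1): Delta=-0.2214 Bond=11.5343
(2,0): Delta=-1.0000 Bond=37.5769
(2,1): Delta=-1.0000 Bond=37.5769
(2,2): Delta=-0.0267 Bond=1.6032
V0=3.2170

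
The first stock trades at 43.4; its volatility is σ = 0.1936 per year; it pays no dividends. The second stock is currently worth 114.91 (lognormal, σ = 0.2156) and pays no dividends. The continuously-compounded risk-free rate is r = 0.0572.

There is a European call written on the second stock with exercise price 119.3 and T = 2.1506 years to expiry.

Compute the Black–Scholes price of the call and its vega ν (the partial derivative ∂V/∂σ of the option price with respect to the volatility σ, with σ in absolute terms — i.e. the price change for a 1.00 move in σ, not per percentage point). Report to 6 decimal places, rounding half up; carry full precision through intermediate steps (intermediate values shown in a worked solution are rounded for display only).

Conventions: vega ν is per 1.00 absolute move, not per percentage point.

σ√T = 0.2156·√2.1506 = 0.316176
d₁ = (ln(S/K) + (r+σ²/2)T) / (σ√T) = (ln(114.91/119.3) + (0.0572+0.2156²/2)·2.1506) / 0.316176 = (-0.037492 + 0.172998) / 0.316176 = 0.428577
d₂ = d₁ − σ√T = 0.428577 − 0.316176 = 0.112402
e^{−rT} = 0.884251
N(d₁) = 0.665885,  N(d₂) = 0.544747
Call price V = S·N(d₁) − K·e^{−rT}·N(d₂) = 76.516796 − 57.466036 = 19.050760
φ(d₁) = (1/√(2π))·e^{−d₁²/2} = 0.363936
ν = S·φ(d₁)·√T = 61.328512

price = 19.050760
ν = 61.328512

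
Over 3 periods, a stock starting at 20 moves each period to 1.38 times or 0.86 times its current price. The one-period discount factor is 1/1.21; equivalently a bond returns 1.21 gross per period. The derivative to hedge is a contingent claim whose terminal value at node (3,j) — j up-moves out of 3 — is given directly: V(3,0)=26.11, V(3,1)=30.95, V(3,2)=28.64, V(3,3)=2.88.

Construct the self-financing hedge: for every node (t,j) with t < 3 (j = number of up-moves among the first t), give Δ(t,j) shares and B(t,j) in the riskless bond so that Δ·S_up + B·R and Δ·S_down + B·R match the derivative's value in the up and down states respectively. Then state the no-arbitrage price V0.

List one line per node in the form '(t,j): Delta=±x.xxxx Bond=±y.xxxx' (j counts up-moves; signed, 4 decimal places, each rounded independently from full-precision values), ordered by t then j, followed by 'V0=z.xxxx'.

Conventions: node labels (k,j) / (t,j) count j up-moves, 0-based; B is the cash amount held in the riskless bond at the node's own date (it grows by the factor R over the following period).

No-arbitrage ⇒ martingale measure with p* = (R−d)/(u−d) = 0.6731.
Payoffs at expiry: V(3,0)=26.1100, V(3,1)=30.9500, V(3,2)=28.6400, V(3,3)=2.8800
Node (2,0) S=14.7920: V=(p*·30.9500+(1−p*)·26.1100)/1.21=24.2708; Δ=(30.9500−26.1100)/(20.4130−12.7211)=0.6292; B=V−Δ·S=14.9631
Node (2,1) S=23.7360: V=(p*·28.6400+(1−p*)·30.9500)/1.21=24.2935; Δ=(28.6400−30.9500)/(32.7557−20.4130)=-0.1872; B=V−Δ·S=28.7359
Node (2,2) S=38.0880: V=(p*·2.8800+(1−p*)·28.6400)/1.21=9.3401; Δ=(2.8800−28.6400)/(52.5614−32.7557)=-1.3006; B=V−Δ·S=58.8786
Node (1,0) S=17.2000: V=(p*·24.2935+(1−p*)·24.2708)/1.21=20.0712; Δ=(24.2935−24.2708)/(23.7360−14.7920)=0.0025; B=V−Δ·S=20.0275
Node (1,1) S=27.6000: V=(p*·9.3401+(1−p*)·24.2935)/1.21=11.7593; Δ=(9.3401−24.2935)/(38.0880−23.7360)=-1.0419; B=V−Δ·S=40.5159
Node (0,0) S=20.0000: V=(p*·11.7593+(1−p*)·20.0712)/1.21=11.9642; Δ=(11.7593−20.0712)/(27.6000−17.2000)=-0.7992; B=V−Δ·S=27.9486
As a check, the time-0 holding Δ(0,0)·S0 + B(0,0) comes to 11.9642 — exactly V0.

(0,0): Delta=-0.7992 Bond=27.9486
(1,0): Delta=0.0025 Bond=20.0275
(1,1): Delta=-1.0419 Bond=40.5159
(2,0): Delta=0.6292 Bond=14.9631
(2,1): Delta=-0.1872 Bond=28.7359
(2,2): Delta=-1.3006 Bond=58.8786
V0=11.9642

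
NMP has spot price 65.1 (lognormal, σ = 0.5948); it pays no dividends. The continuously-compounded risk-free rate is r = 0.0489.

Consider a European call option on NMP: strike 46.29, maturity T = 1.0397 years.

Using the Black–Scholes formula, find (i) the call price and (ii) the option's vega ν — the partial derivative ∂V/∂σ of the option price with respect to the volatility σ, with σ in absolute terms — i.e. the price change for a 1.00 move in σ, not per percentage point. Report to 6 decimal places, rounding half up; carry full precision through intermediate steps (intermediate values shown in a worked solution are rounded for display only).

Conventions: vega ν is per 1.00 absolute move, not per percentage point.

σ√T = 0.5948·√1.0397 = 0.606492
d₁ = (ln(S/K) + (r+σ²/2)T) / (σ√T) = (ln(65.1/46.29) + (0.0489+0.5948²/2)·1.0397) / 0.606492 = (0.340999 + 0.234758) / 0.606492 = 0.949322
d₂ = d₁ − σ√T = 0.949322 − 0.606492 = 0.342830
e^{−rT} = 0.950429
N(d₁) = 0.828772,  N(d₂) = 0.634137
Call price V = S·N(d₁) − K·e^{−rT}·N(d₂) = 53.953030 − 27.899094 = 26.053936
φ(d₁) = (1/√(2π))·e^{−d₁²/2} = 0.254223
ν = S·φ(d₁)·√T = 16.875214

price = 26.053936
ν = 16.875214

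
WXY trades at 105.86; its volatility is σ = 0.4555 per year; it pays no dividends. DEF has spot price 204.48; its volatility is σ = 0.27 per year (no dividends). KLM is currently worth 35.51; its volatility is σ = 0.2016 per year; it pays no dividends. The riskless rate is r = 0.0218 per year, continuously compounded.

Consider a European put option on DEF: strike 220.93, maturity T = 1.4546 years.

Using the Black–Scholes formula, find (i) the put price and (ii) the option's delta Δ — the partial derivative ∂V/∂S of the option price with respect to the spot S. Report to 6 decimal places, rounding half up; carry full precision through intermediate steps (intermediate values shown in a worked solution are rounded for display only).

σ√T = 0.27·√1.4546 = 0.325638
d₁ = (ln(S/K) + (r+σ²/2)T) / (σ√T) = (ln(204.48/220.93) + (0.0218+0.27²/2)·1.4546) / 0.325638 = (-0.077376 + 0.084730) / 0.325638 = 0.022586
d₂ = d₁ − σ√T = 0.022586 − 0.325638 = -0.303053
e^{−rT} = 0.968787
N(−d₁) = 0.490990,  N(−d₂) = 0.619075
Put price V = K·e^{−rT}·N(−d₂) − S·N(−d₁) = 132.503241 − 100.397727 = 32.105514
Δ = −N(−d₁) = -0.490990

price = 32.105514
Δ = -0.490990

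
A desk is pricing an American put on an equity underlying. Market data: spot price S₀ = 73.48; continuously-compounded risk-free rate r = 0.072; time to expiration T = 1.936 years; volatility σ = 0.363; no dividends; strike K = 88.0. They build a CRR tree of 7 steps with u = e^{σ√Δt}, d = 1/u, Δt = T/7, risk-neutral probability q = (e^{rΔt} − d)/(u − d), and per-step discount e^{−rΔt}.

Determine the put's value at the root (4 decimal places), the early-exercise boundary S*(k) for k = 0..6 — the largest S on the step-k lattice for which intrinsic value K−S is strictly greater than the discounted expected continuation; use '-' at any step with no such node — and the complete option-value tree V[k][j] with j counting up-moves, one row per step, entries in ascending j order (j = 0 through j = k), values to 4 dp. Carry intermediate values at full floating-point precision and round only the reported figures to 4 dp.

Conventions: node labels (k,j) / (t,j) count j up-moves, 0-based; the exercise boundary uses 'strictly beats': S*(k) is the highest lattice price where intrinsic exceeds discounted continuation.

Δt=0.27657  u=1.21034  d=0.82621  q=0.50478  discount=0.98028
step 7 (expiry): payoffs max(K−S,0) = 68.6885 59.7101 46.5575 27.2898 0.0000 0.0000 0.0000 0.0000
step 6: (k=6,j=0): S=23.3735, K−S=64.6265, hold=62.8915 ⇒ V=64.6265 exercise | (k=6,j=1): S=34.2404, K−S=53.7596, hold=52.0246 ⇒ V=53.7596 exercise | (k=6,j=2): S=50.1596, K−S=37.8404, hold=36.1054 ⇒ V=37.8404 exercise | (k=6,j=3): S=73.4800, K−S=14.5200, hold=13.2481 ⇒ V=14.5200 exercise | (k=6,j=4): S=107.6427, K−S=0.0000, hold=0.0000 ⇒ V=0.0000 continue | (k=6,j=5): S=157.6884, K−S=0.0000, hold=0.0000 ⇒ V=0.0000 continue | (k=6,j=6): S=231.0016, K−S=0.0000, hold=0.0000 ⇒ V=0.0000 continue  boundary S*=73.4800
step 5: (k=5,j=0): S=28.2899, K−S=59.7101, hold=57.9751 ⇒ V=59.7101 exercise | (k=5,j=1): S=41.4425, K−S=46.5575, hold=44.8225 ⇒ V=46.5575 exercise | (k=5,j=2): S=60.7102, K−S=27.2898, hold=25.5548 ⇒ V=27.2898 exercise | (k=5,j=3): S=88.9358, K−S=0.0000, hold=7.0488 ⇒ V=7.0488 continue | (k=5,j=4): S=130.2843, K−S=0.0000, hold=0.0000 ⇒ V=0.0000 continue | (k=5,j=5): S=190.8567, K−S=0.0000, hold=0.0000 ⇒ V=0.0000 continue  boundary S*=60.7102
step 4: (k=4,j=0): S=34.2404, K−S=53.7596, hold=52.0246 ⇒ V=53.7596 exercise | (k=4,j=1): S=50.1596, K−S=37.8404, hold=36.1054 ⇒ V=37.8404 exercise | (k=4,j=2): S=73.4800, K−S=14.5200, hold=16.7360 ⇒ V=16.7360 continue | (k=4,j=3): S=107.6427, K−S=0.0000, hold=3.4219 ⇒ V=3.4219 continue | (k=4,j=4): S=157.6884, K−S=0.0000, hold=0.0000 ⇒ V=0.0000 continue  boundary S*=50.1596
step 3: (k=3,j=0): S=41.4425, K−S=46.5575, hold=44.8225 ⇒ V=46.5575 exercise | (k=3,j=1): S=60.7102, K−S=27.2898, hold=26.6513 ⇒ V=27.2898 exercise | (k=3,j=2): S=88.9358, K−S=0.0000, hold=9.8179 ⇒ V=9.8179 continue | (k=3,j=3): S=130.2843, K−S=0.0000, hold=1.6612 ⇒ V=1.6612 continue  boundary S*=60.7102
step 2: (k=2,j=0): S=50.1596, K−S=37.8404, hold=36.1054 ⇒ V=37.8404 exercise | (k=2,j=1): S=73.4800, K−S=14.5200, hold=18.1062 ⇒ V=18.1062 continue | (k=2,j=2): S=107.6427, K−S=0.0000, hold=5.5882 ⇒ V=5.5882 continue  boundary S*=50.1596
step 1: (k=1,j=0): S=60.7102, K−S=27.2898, hold=27.3293 ⇒ V=27.3293 continue | (k=1,j=1): S=88.9358, K−S=0.0000, hold=11.5550 ⇒ V=11.5550 continue  boundary S*=-
step 0: (k=0,j=0): S=73.4800, K−S=14.5200, hold=18.9849 ⇒ V=18.9849 continue  boundary S*=-

price = 18.9849
boundary = - - 50.1596 60.7102 50.1596 60.7102 73.4800
tree:
18.9849
27.3293 11.5550
37.8404 18.1062 5.5882
46.5575 27.2898 9.8179 1.6612
53.7596 37.8404 16.7360 3.4219 0.0000
59.7101 46.5575 27.2898 7.0488 0.0000 0.0000
64.6265 53.7596 37.8404 14.5200 0.0000 0.0000 0.0000
68.6885 59.7101 46.5575 27.2898 0.0000 0.0000 0.0000 0.0000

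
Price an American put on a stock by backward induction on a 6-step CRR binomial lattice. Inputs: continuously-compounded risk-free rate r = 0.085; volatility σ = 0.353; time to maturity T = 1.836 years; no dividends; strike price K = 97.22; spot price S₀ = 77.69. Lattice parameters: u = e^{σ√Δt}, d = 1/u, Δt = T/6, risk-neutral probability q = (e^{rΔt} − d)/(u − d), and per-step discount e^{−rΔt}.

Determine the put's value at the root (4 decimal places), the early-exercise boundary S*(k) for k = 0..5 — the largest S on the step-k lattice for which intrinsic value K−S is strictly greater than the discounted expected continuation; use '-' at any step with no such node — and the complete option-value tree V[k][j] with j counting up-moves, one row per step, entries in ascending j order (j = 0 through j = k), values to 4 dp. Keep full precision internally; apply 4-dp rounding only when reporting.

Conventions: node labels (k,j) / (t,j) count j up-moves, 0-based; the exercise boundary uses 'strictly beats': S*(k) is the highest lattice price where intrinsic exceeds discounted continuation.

price = 22.3922
boundary = - 63.9088 52.5722 63.9088 52.5722 63.9088
tree:
22.3922
33.3112 13.3858
44.6478 21.5301 6.4997
53.9735 33.3112 11.6791 2.0180
61.6449 44.6478 20.2601 4.3004 0.0000
67.9555 53.9735 33.3112 9.1645 0.0000 0.0000
73.1466 61.6449 44.6478 19.5300 0.0000 0.0000 0.0000

params: Δt=0.30600 u=1.21564 d=0.82261 q=0.51838 e^(-rΔt)=0.97433
t_6 payoffs: 73.1466 61.6449 44.6478 19.5300 0.0000 0.0000 0.0000
t_5: node(5,0) S=29.2645 payoff=67.9555 vs cont=65.4594 → 67.9555 [stop]  node(5,1) S=43.2465 payoff=53.9735 vs cont=51.4774 → 53.9735 [stop]  node(5,2) S=63.9088 payoff=33.3112 vs cont=30.8151 → 33.3112 [stop]  node(5,3) S=94.4430 payoff=2.7770 vs cont=9.1645 → 9.1645 [wait]  node(5,4) S=139.5658 payoff=0.0000 vs cont=0.0000 → 0.0000 [wait]  node(5,5) S=206.2474 payoff=0.0000 vs cont=0.0000 → 0.0000 [wait]  ⇒ S*(5)=63.9088
t_4: node(4,0) S=35.5751 payoff=61.6449 vs cont=59.1488 → 61.6449 [stop]  node(4,1) S=52.5722 payoff=44.6478 vs cont=42.1518 → 44.6478 [stop]  node(4,2) S=77.6900 payoff=19.5300 vs cont=20.2601 → 20.2601 [wait]  node(4,3) S=114.8086 payoff=0.0000 vs cont=4.3004 → 4.3004 [wait]  node(4,4) S=169.6617 payoff=0.0000 vs cont=0.0000 → 0.0000 [wait]  ⇒ S*(4)=52.5722
t_3: node(3,0) S=43.2465 payoff=53.9735 vs cont=51.4774 → 53.9735 [stop]  node(3,1) S=63.9088 payoff=33.3112 vs cont=31.1839 → 33.3112 [stop]  node(3,2) S=94.4430 payoff=2.7770 vs cont=11.6791 → 11.6791 [wait]  node(3,3) S=139.5658 payoff=0.0000 vs cont=2.0180 → 2.0180 [wait]  ⇒ S*(3)=63.9088
t_2: node(2,0) S=52.5722 payoff=44.6478 vs cont=42.1518 → 44.6478 [stop]  node(2,1) S=77.6900 payoff=19.5300 vs cont=21.5301 → 21.5301 [wait]  node(2,2) S=114.8086 payoff=0.0000 vs cont=6.4997 → 6.4997 [wait]  ⇒ S*(2)=52.5722
t_1: node(1,0) S=63.9088 payoff=33.3112 vs cont=31.8254 → 33.3112 [stop]  node(1,1) S=94.4430 payoff=2.7770 vs cont=13.3858 → 13.3858 [wait]  ⇒ S*(1)=63.9088
t_0: node(0,0) S=77.6900 payoff=19.5300 vs cont=22.3922 → 22.3922 [wait]  ⇒ S*(0)=-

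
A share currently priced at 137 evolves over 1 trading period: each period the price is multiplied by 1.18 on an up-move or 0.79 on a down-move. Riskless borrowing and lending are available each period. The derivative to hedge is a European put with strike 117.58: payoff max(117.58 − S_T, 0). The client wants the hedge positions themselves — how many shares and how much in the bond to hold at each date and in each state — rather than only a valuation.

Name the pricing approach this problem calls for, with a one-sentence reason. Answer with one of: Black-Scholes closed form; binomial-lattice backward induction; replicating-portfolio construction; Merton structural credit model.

framework: replicating-portfolio construction

Key observation: the task asks for the hedge itself — share and bond holdings at every node of the 1-period tree on spot 137 with factors 1.18/0.79 — which is exactly what the replicating-portfolio construction produces.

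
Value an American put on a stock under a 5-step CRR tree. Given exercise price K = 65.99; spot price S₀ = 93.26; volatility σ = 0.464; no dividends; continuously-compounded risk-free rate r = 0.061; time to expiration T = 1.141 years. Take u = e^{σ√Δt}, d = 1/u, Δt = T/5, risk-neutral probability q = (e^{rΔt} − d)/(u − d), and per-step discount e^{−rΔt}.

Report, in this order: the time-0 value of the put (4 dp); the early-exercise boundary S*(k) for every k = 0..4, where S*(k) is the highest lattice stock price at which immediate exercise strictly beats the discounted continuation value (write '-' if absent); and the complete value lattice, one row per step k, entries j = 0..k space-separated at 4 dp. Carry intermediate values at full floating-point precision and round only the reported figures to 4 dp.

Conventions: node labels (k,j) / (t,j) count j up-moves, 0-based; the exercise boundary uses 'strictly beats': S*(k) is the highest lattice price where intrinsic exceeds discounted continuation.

price = 4.3742
boundary = - - - - 38.4276
tree:
4.3742
7.3006 1.2838
11.8734 2.4851 0.0000
18.6114 4.8107 0.0000 0.0000
27.5624 9.3125 0.0000 0.0000 0.0000
35.2021 18.0270 0.0000 0.0000 0.0000 0.0000

Δt=0.22820, u=1.24814, d=0.80119, q=0.47618, disc=e^(-rΔt)=0.98618
k=5 terminal: V=max(K-S,0) → 35.2021 18.0270 0.0000 0.0000 0.0000 0.0000
k=4: j=0 S=38.4276 intr=27.5624 cont=26.6502 V=27.5624[EX]; j=1 S=59.8645 intr=6.1255 cont=9.3125 V=9.3125[hold]; j=2 S=93.2600 intr=0.0000 cont=0.0000 V=0.0000[hold]; j=3 S=145.2853 intr=0.0000 cont=0.0000 V=0.0000[hold]; j=4 S=226.3331 intr=0.0000 cont=0.0000 V=0.0000[hold]  S*(4)=38.4276
k=3: j=0 S=47.9630 intr=18.0270 cont=18.6114 V=18.6114[hold]; j=1 S=74.7192 intr=0.0000 cont=4.8107 V=4.8107[hold]; j=2 S=116.4015 intr=0.0000 cont=0.0000 V=0.0000[hold]; j=3 S=181.3364 intr=0.0000 cont=0.0000 V=0.0000[hold]  S*(3)=-
k=2: j=0 S=59.8645 intr=6.1255 cont=11.8734 V=11.8734[hold]; j=1 S=93.2600 intr=0.0000 cont=2.4851 V=2.4851[hold]; j=2 S=145.2853 intr=0.0000 cont=0.0000 V=0.0000[hold]  S*(2)=-
k=1: j=0 S=74.7192 intr=0.0000 cont=7.3006 V=7.3006[hold]; j=1 S=116.4015 intr=0.0000 cont=1.2838 V=1.2838[hold]  S*(1)=-
k=0: j=0 S=93.2600 intr=0.0000 cont=4.3742 V=4.3742[hold]  S*(0)=-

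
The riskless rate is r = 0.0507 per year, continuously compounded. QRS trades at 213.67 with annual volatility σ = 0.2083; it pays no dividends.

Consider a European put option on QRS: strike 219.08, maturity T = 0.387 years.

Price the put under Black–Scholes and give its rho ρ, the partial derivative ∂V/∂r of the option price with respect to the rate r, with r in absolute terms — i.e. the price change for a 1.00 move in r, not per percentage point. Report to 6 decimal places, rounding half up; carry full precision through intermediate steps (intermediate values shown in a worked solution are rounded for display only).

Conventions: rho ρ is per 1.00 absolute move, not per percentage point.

σ√T = 0.2083·√0.387 = 0.129582
d₁ = (ln(S/K) + (r+σ²/2)T) / (σ√T) = (ln(213.67/219.08) + (0.0507+0.2083²/2)·0.387) / 0.129582 = (-0.025004 + 0.028017) / 0.129582 = 0.023248
d₂ = d₁ − σ√T = 0.023248 − 0.129582 = -0.106335
e^{−rT} = 0.980570
N(−d₁) = 0.490726,  N(−d₂) = 0.542342
Put price V = K·e^{−rT}·N(−d₂) − S·N(−d₁) = 116.507623 − 104.853515 = 11.654109
ρ = −K·T·e^{−rT}·N(−d₂) = -45.088450

price = 11.654109
ρ = -45.088450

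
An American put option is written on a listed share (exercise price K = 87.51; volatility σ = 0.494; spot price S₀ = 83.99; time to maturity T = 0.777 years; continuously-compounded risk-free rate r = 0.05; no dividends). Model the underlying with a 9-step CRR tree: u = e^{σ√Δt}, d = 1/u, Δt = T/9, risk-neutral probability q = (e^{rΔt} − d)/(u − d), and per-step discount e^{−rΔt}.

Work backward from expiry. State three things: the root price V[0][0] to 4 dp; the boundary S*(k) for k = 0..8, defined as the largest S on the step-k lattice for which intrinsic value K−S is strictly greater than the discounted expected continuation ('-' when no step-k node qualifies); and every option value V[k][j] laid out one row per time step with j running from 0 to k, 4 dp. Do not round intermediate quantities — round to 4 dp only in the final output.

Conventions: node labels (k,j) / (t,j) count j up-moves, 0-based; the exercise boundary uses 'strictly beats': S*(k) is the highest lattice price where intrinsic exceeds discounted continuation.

Δt=0.08633  u=1.15621  d=0.86489  q=0.47863  discount=0.99569
step 9 (expiry): payoffs max(K−S,0) = 64.7649 57.1037 46.8620 33.1707 14.8677 0.0000 0.0000 0.0000 0.0000 0.0000
step 8: (k=8,j=0): S=26.2982, K−S=61.2118, hold=60.8349 ⇒ V=61.2118 exercise | (k=8,j=1): S=35.1561, K−S=52.3539, hold=51.9769 ⇒ V=52.3539 exercise | (k=8,j=2): S=46.9977, K−S=40.5123, hold=40.1354 ⇒ V=40.5123 exercise | (k=8,j=3): S=62.8278, K−S=24.6822, hold=24.3052 ⇒ V=24.6822 exercise | (k=8,j=4): S=83.9900, K−S=3.5200, hold=7.7182 ⇒ V=7.7182 continue | (k=8,j=5): S=112.2802, K−S=0.0000, hold=0.0000 ⇒ V=0.0000 continue | (k=8,j=6): S=150.0992, K−S=0.0000, hold=0.0000 ⇒ V=0.0000 continue | (k=8,j=7): S=200.6568, K−S=0.0000, hold=0.0000 ⇒ V=0.0000 continue | (k=8,j=8): S=268.2436, K−S=0.0000, hold=0.0000 ⇒ V=0.0000 continue  boundary S*=62.8278
step 7: (k=7,j=0): S=30.4063, K−S=57.1037, hold=56.7268 ⇒ V=57.1037 exercise | (k=7,j=1): S=40.6480, K−S=46.8620, hold=46.4851 ⇒ V=46.8620 exercise | (k=7,j=2): S=54.3393, K−S=33.1707, hold=32.7937 ⇒ V=33.1707 exercise | (k=7,j=3): S=72.6423, K−S=14.8677, hold=16.4914 ⇒ V=16.4914 continue | (k=7,j=4): S=97.1103, K−S=0.0000, hold=4.0067 ⇒ V=4.0067 continue | (k=7,j=5): S=129.8197, K−S=0.0000, hold=0.0000 ⇒ V=0.0000 continue | (k=7,j=6): S=173.5466, K−S=0.0000, hold=0.0000 ⇒ V=0.0000 continue | (k=7,j=7): S=232.0020, K−S=0.0000, hold=0.0000 ⇒ V=0.0000 continue  boundary S*=54.3393
step 6: (k=6,j=0): S=35.1561, K−S=52.3539, hold=51.9769 ⇒ V=52.3539 exercise | (k=6,j=1): S=46.9977, K−S=40.5123, hold=40.1354 ⇒ V=40.5123 exercise | (k=6,j=2): S=62.8278, K−S=24.6822, hold=25.0791 ⇒ V=25.0791 continue | (k=6,j=3): S=83.9900, K−S=3.5200, hold=10.4706 ⇒ V=10.4706 continue | (k=6,j=4): S=112.2802, K−S=0.0000, hold=2.0800 ⇒ V=2.0800 continue | (k=6,j=5): S=150.0992, K−S=0.0000, hold=0.0000 ⇒ V=0.0000 continue | (k=6,j=6): S=200.6568, K−S=0.0000, hold=0.0000 ⇒ V=0.0000 continue  boundary S*=46.9977
step 5: (k=5,j=0): S=40.6480, K−S=46.8620, hold=46.4851 ⇒ V=46.8620 exercise | (k=5,j=1): S=54.3393, K−S=33.1707, hold=32.9829 ⇒ V=33.1707 exercise | (k=5,j=2): S=72.6423, K−S=14.8677, hold=18.0092 ⇒ V=18.0092 continue | (k=5,j=3): S=97.1103, K−S=0.0000, hold=6.4269 ⇒ V=6.4269 continue | (k=5,j=4): S=129.8197, K−S=0.0000, hold=1.0798 ⇒ V=1.0798 continue | (k=5,j=5): S=173.5466, K−S=0.0000, hold=0.0000 ⇒ V=0.0000 continue  boundary S*=54.3393
step 4: (k=4,j=0): S=46.9977, K−S=40.5123, hold=40.1354 ⇒ V=40.5123 exercise | (k=4,j=1): S=62.8278, K−S=24.6822, hold=25.8024 ⇒ V=25.8024 continue | (k=4,j=2): S=83.9900, K−S=3.5200, hold=12.4119 ⇒ V=12.4119 continue | (k=4,j=3): S=112.2802, K−S=0.0000, hold=3.8510 ⇒ V=3.8510 continue | (k=4,j=4): S=150.0992, K−S=0.0000, hold=0.5606 ⇒ V=0.5606 continue  boundary S*=46.9977
step 3: (k=3,j=0): S=54.3393, K−S=33.1707, hold=33.3276 ⇒ V=33.3276 continue | (k=3,j=1): S=72.6423, K−S=14.8677, hold=19.3098 ⇒ V=19.3098 continue | (k=3,j=2): S=97.1103, K−S=0.0000, hold=8.2786 ⇒ V=8.2786 continue | (k=3,j=3): S=129.8197, K−S=0.0000, hold=2.2663 ⇒ V=2.2663 continue  boundary S*=-
step 2: (k=2,j=0): S=62.8278, K−S=24.6822, hold=26.5037 ⇒ V=26.5037 continue | (k=2,j=1): S=83.9900, K−S=3.5200, hold=13.9696 ⇒ V=13.9696 continue | (k=2,j=2): S=112.2802, K−S=0.0000, hold=5.3777 ⇒ V=5.3777 continue  boundary S*=-
step 1: (k=1,j=0): S=72.6423, K−S=14.8677, hold=20.4162 ⇒ V=20.4162 continue | (k=1,j=1): S=97.1103, K−S=0.0000, hold=9.8148 ⇒ V=9.8148 continue  boundary S*=-
step 0: (k=0,j=0): S=83.9900, K−S=3.5200, hold=15.2760 ⇒ V=15.2760 continue  boundary S*=-

price = 15.2760
boundary = - - - - 46.9977 54.3393 46.9977 54.3393 62.8278
tree:
15.2760
20.4162 9.8148
26.5037 13.9696 5.3777
33.3276 19.3098 8.2786 2.2663
40.5123 25.8024 12.4119 3.8510 0.5606
46.8620 33.1707 18.0092 6.4269 1.0798 0.0000
52.3539 40.5123 25.0791 10.4706 2.0800 0.0000 0.0000
57.1037 46.8620 33.1707 16.4914 4.0067 0.0000 0.0000 0.0000
61.2118 52.3539 40.5123 24.6822 7.7182 0.0000 0.0000 0.0000 0.0000
64.7649 57.1037 46.8620 33.1707 14.8677 0.0000 0.0000 0.0000 0.0000 0.0000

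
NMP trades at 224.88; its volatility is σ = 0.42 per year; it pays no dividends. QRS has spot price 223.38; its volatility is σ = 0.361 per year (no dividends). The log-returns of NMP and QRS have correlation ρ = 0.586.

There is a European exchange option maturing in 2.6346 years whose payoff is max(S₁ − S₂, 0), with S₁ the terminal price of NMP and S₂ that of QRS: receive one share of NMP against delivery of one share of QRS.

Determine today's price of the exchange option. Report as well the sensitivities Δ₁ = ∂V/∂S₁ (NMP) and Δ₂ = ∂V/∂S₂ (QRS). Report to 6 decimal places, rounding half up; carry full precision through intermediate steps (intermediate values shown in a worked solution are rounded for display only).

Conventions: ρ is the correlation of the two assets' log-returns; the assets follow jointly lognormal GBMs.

σ_eff = √(σ₁² + σ₂² − 2ρσ₁σ₂) = √(0.42² + 0.361² − 2·0.586·0.42·0.361) = 0.359197
d₁ = (ln(S₁/S₂) + (q₂ − q₁ + σ_eff²/2)T) / (σ_eff√T) = (ln(224.88/223.38) + (0.0 − 0.0 + 0.064511)·2.6346) / 0.583029 = 0.302993
d₂ = d₁ − σ_eff√T = 0.302993 − 0.583029 = -0.280035
N(d₁) = 0.619052,  N(d₂) = 0.389725
V = S₁·e^{−q₁T}·N(d₁) − S₂·e^{−q₂T}·N(d₂) = 139.212526 − 87.056817 = 52.155709
Key observation: the rate r is irrelevant here: denominating values in QRS turns the exchange into a ratio option on S₁/S₂, and discounting at r drops out.
Δ₁ = e^{−q₁T}·N(d₁) = 0.619052;  Δ₂ = −e^{−q₂T}·N(d₂) = -0.389725

exchange price = 52.155709
Δ1 = 0.619052
Δ2 = -0.389725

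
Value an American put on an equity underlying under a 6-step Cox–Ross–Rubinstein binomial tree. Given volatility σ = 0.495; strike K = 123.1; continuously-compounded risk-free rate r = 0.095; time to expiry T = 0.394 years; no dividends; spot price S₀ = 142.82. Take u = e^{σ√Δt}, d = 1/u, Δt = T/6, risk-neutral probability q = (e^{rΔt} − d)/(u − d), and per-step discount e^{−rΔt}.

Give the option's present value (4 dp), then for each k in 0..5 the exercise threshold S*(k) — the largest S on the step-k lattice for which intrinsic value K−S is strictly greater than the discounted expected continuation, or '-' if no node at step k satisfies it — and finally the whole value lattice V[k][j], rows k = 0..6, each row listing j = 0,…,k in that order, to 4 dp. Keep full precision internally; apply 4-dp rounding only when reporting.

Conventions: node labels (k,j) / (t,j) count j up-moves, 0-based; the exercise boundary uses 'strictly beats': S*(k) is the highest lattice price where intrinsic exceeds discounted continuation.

Δt=0.06567, u=1.13524, d=0.88087, q=0.49293, disc=e^(-rΔt)=0.99378
k=6 terminal: V=max(K-S,0) → 56.3798 37.1127 12.2816 0.0000 0.0000 0.0000 0.0000
k=5: j=0 S=75.7436 intr=47.3564 cont=46.5909 V=47.3564[EX]; j=1 S=97.6165 intr=25.4835 cont=24.7180 V=25.4835[EX]; j=2 S=125.8057 intr=0.0000 cont=6.1889 V=6.1889[hold]; j=3 S=162.1353 intr=0.0000 cont=0.0000 V=0.0000[hold]; j=4 S=208.9560 intr=0.0000 cont=0.0000 V=0.0000[hold]; j=5 S=269.2974 intr=0.0000 cont=0.0000 V=0.0000[hold]  S*(5)=97.6165
k=4: j=0 S=85.9873 intr=37.1127 cont=36.3471 V=37.1127[EX]; j=1 S=110.8184 intr=12.2816 cont=15.8733 V=15.8733[hold]; j=2 S=142.8200 intr=0.0000 cont=3.1187 V=3.1187[hold]; j=3 S=184.0629 intr=0.0000 cont=0.0000 V=0.0000[hold]; j=4 S=237.2158 intr=0.0000 cont=0.0000 V=0.0000[hold]  S*(4)=85.9873
k=3: j=0 S=97.6165 intr=25.4835 cont=26.4774 V=26.4774[hold]; j=1 S=125.8057 intr=0.0000 cont=9.5265 V=9.5265[hold]; j=2 S=162.1353 intr=0.0000 cont=1.5715 V=1.5715[hold]; j=3 S=208.9560 intr=0.0000 cont=0.0000 V=0.0000[hold]  S*(3)=-
k=2: j=0 S=110.8184 intr=12.2816 cont=18.0091 V=18.0091[hold]; j=1 S=142.8200 intr=0.0000 cont=5.5704 V=5.5704[hold]; j=2 S=184.0629 intr=0.0000 cont=0.7919 V=0.7919[hold]  S*(2)=-
k=1: j=0 S=125.8057 intr=0.0000 cont=11.8038 V=11.8038[hold]; j=1 S=162.1353 intr=0.0000 cont=3.1949 V=3.1949[hold]  S*(1)=-
k=0: j=0 S=142.8200 intr=0.0000 cont=7.5132 V=7.5132[hold]  S*(0)=-

price = 7.5132
boundary = - - - - 85.9873 97.6165
tree:
7.5132
11.8038 3.1949
18.0091 5.5704 0.7919
26.4774 9.5265 1.5715 0.0000
37.1127 15.8733 3.1187 0.0000 0.0000
47.3564 25.4835 6.1889 0.0000 0.0000 0.0000
56.3798 37.1127 12.2816 0.0000 0.0000 0.0000 0.0000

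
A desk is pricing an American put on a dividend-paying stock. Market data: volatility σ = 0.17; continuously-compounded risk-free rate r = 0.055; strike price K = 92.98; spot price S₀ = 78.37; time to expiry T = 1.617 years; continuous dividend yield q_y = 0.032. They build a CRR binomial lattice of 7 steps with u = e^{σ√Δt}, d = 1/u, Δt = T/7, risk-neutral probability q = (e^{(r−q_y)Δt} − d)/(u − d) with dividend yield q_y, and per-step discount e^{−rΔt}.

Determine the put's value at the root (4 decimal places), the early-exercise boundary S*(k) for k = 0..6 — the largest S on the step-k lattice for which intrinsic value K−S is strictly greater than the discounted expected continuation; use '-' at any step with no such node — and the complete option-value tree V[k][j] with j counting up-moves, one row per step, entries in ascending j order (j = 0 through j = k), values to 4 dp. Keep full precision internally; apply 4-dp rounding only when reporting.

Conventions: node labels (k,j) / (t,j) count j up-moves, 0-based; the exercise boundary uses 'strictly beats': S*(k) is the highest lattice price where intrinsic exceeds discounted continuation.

price = 15.2082
boundary = - 72.2213 66.5550 72.2213 78.3700 72.2213 78.3700
tree:
15.2082
20.7587 10.3008
26.4250 14.9013 6.1757
31.6467 20.7587 9.6937 2.9788
36.4588 26.4250 14.6100 5.2527 0.8872
40.8933 31.6467 20.7587 8.9711 1.8418 0.0000
44.9799 36.4588 26.4250 14.6100 3.8236 0.0000 0.0000
48.7458 40.8933 31.6467 20.7587 7.9378 0.0000 0.0000 0.0000

Δt=0.23100, u=1.08514, d=0.92154, q=0.51215, disc=e^(-rΔt)=0.98738
k=7 terminal: V=max(K-S,0) → 48.7458 40.8933 31.6467 20.7587 7.9378 0.0000 0.0000 0.0000
k=6: j=0 S=48.0001 intr=44.9799 cont=44.1595 V=44.9799[EX]; j=1 S=56.5212 intr=36.4588 cont=35.7012 V=36.4588[EX]; j=2 S=66.5550 intr=26.4250 cont=25.7413 V=26.4250[EX]; j=3 S=78.3700 intr=14.6100 cont=14.0133 V=14.6100[EX]; j=4 S=92.2824 intr=0.6976 cont=3.8236 V=3.8236[hold]; j=5 S=108.6646 intr=0.0000 cont=0.0000 V=0.0000[hold]; j=6 S=127.9550 intr=0.0000 cont=0.0000 V=0.0000[hold]  S*(6)=78.3700
k=5: j=0 S=52.0867 intr=40.8933 cont=40.1030 V=40.8933[EX]; j=1 S=61.3333 intr=31.6467 cont=30.9246 V=31.6467[EX]; j=2 S=72.2213 intr=20.7587 cont=20.1168 V=20.7587[EX]; j=3 S=85.0422 intr=7.9378 cont=8.9711 V=8.9711[hold]; j=4 S=100.1391 intr=0.0000 cont=1.8418 V=1.8418[hold]; j=5 S=117.9160 intr=0.0000 cont=0.0000 V=0.0000[hold]  S*(5)=72.2213
k=4: j=0 S=56.5212 intr=36.4588 cont=35.7012 V=36.4588[EX]; j=1 S=66.5550 intr=26.4250 cont=25.7413 V=26.4250[EX]; j=2 S=78.3700 intr=14.6100 cont=14.5358 V=14.6100[EX]; j=3 S=92.2824 intr=0.6976 cont=5.2527 V=5.2527[hold]; j=4 S=108.6646 intr=0.0000 cont=0.8872 V=0.8872[hold]  S*(4)=78.3700
k=3: j=0 S=61.3333 intr=31.6467 cont=30.9246 V=31.6467[EX]; j=1 S=72.2213 intr=20.7587 cont=20.1168 V=20.7587[EX]; j=2 S=85.0422 intr=7.9378 cont=9.6937 V=9.6937[hold]; j=3 S=100.1391 intr=0.0000 cont=2.9788 V=2.9788[hold]  S*(3)=72.2213
k=2: j=0 S=66.5550 intr=26.4250 cont=25.7413 V=26.4250[EX]; j=1 S=78.3700 intr=14.6100 cont=14.9013 V=14.9013[hold]; j=2 S=92.2824 intr=0.6976 cont=6.1757 V=6.1757[hold]  S*(2)=66.5550
k=1: j=0 S=72.2213 intr=20.7587 cont=20.2640 V=20.7587[EX]; j=1 S=85.0422 intr=7.9378 cont=10.3008 V=10.3008[hold]  S*(1)=72.2213
k=0: j=0 S=78.3700 intr=14.6100 cont=15.2082 V=15.2082[hold]  S*(0)=-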